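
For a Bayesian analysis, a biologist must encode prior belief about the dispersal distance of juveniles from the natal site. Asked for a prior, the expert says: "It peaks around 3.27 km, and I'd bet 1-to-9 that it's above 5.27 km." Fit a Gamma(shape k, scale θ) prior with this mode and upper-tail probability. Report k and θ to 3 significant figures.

k ≈ 9.26, θ ≈ 0.396

Gamma(k,θ) with k>1 has mode (k−1)θ, so θ = 3.27/(k−1).
Need P(X < 5.27) = 0.9 with θ tied to k this way. Start at k = 2, θ = 3.27: P(X<5.27) ≈ 0.479.
Too low — raise k to concentrate. Iterating converges to k ≈ 9.26.
Then θ = 3.27/(9.26−1) ≈ 0.396.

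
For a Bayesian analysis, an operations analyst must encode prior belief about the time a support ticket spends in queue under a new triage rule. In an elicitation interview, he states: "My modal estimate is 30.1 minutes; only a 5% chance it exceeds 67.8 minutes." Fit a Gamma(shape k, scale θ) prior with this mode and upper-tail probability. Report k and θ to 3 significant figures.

k ≈ 5.16, θ ≈ 7.23

Gamma(k,θ) with k>1 has mode (k−1)θ, so θ = 30.1/(k−1).
Need P(X < 67.8) = 0.95 with θ tied to k this way. Start at k = 2, θ = 30.1: P(X<67.8) ≈ 0.658.
Too low — raise k to concentrate. Iterating converges to k ≈ 5.16.
Then θ = 30.1/(5.16−1) ≈ 7.23.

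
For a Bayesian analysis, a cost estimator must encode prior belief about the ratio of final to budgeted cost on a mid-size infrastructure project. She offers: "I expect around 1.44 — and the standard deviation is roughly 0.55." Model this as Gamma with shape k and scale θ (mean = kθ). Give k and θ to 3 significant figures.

k ≈ 6.85, θ ≈ 0.21

For Gamma(k, scale θ): mean = kθ, variance = kθ², so CV = 1/√k.
CV = SD/mean = 0.55/1.44 = 0.3819, hence k = 1/CV² = 6.85.
Then θ = mean/k = 1.44/6.85 = 0.21.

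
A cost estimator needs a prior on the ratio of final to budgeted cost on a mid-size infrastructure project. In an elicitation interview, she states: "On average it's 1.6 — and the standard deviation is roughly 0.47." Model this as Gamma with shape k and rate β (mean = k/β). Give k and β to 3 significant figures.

k ≈ 11.6, β ≈ 7.24

For Gamma(k, rate β): mean = k/β, variance = k/β², so CV = 1/√k.
CV = SD/mean = 0.47/1.6 = 0.2937, hence k = 1/CV² = 11.6.
Then β = k/mean = 11.6/1.6 = 7.24.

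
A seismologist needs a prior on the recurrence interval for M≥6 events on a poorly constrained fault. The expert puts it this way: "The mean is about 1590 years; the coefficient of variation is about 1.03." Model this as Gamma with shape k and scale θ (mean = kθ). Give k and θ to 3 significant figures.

For Gamma(k, scale θ): mean = kθ, variance = kθ², so CV = 1/√k.
CV = 1.03, hence k = 1/CV² = 0.943.
Then θ = mean/k = 1590/0.943 = 1690.

k ≈ 0.943, θ ≈ 1690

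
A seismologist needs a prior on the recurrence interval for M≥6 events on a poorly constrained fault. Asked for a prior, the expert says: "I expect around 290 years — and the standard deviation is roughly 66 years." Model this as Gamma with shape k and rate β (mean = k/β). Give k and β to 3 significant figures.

k ≈ 19.3, β ≈ 0.0666

For Gamma(k, rate β): mean = k/β, variance = k/β², so CV = 1/√k.
CV = SD/mean = 66/290 = 0.2276, hence k = 1/CV² = 19.3.
Then β = k/mean = 19.3/290 = 0.0666.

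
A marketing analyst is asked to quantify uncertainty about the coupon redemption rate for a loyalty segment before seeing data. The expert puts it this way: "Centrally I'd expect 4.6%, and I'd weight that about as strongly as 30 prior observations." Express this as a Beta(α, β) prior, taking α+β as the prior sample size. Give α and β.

Under the effective-sample-size interpretation, Beta(α, β) has prior mean α/(α+β) and prior sample size α+β.
So α+β = 30 and α/(α+β) = 0.046, giving α = 0.046·30 = 1.38 and β = 30 − 1.38 = 28.62.

α = 1.38, β = 28.62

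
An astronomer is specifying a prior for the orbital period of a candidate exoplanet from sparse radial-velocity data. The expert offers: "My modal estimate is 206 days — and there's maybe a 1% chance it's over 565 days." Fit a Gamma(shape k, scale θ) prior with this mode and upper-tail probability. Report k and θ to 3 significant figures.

k ≈ 5.52, θ ≈ 45.6

Gamma(k,θ) with k>1 has mode (k−1)θ, so θ = 206/(k−1).
Need P(X < 565) = 0.99 with θ tied to k this way. Start at k = 2, θ = 206: P(X<565) ≈ 0.759.
Too low — raise k to concentrate. Iterating converges to k ≈ 5.52.
Then θ = 206/(5.52−1) ≈ 45.6.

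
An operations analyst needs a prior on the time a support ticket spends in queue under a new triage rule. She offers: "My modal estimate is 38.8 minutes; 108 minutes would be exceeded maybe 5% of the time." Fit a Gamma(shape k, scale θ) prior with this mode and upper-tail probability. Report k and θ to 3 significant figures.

k ≈ 3.56, θ ≈ 15.2

Gamma(k,θ) with k>1 has mode (k−1)θ, so θ = 38.8/(k−1).
Need P(X < 108) = 0.95 with θ tied to k this way. Start at k = 2, θ = 38.8: P(X<108) ≈ 0.766.
Too low — raise k to concentrate. Iterating converges to k ≈ 3.56.
Then θ = 38.8/(3.56−1) ≈ 15.2.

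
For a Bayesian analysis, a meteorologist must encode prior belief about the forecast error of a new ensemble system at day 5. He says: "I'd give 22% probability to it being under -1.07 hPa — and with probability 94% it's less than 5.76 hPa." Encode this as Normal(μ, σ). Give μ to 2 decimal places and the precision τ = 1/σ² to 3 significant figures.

μ = 1.20, τ = 0.116

For Normal(μ,σ), the p-quantile is μ + z_p·σ. Here z_{0.22} = -0.7722, z_{0.94} = 1.555.
So -1.07 = μ − 0.7722σ and 5.76 = μ + 1.555σ.
Subtracting: σ = (5.76 − -1.07)/(1.555 − (-0.7722)) = 2.94.
Then μ = -1.07 − (-0.7722)·2.94 = 1.20.
Precision τ = 1/σ² = 1/2.935² = 0.116.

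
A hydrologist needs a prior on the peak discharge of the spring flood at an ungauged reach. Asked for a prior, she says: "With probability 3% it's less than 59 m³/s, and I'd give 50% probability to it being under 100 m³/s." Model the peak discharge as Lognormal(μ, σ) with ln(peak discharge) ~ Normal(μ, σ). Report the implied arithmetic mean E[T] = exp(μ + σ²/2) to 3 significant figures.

E[T] ≈ 104 m³/s

If T ~ Lognormal(μ,σ) then ln T ~ Normal(μ,σ), so the p-quantile of ln T is μ + z_p·σ.
ln(59) = 4.078 and ln(100) = 4.605; z_{0.03} = -1.881, z_{0.5} = 0.
σ = (4.605 − 4.078)/(0 − (-1.881)) = 0.281.
μ = 4.078 − (-1.881)·0.281 = 4.605.
E[T] = exp(μ + σ²/2) = exp(4.605 + 0.0394) = 104 m³/s.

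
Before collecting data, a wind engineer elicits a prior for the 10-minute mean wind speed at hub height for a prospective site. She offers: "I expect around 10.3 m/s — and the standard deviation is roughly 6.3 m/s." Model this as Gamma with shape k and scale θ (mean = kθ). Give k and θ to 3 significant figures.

k ≈ 2.67, θ ≈ 3.85

For Gamma(k, scale θ): mean = kθ, variance = kθ², so CV = 1/√k.
CV = SD/mean = 6.3/10.3 = 0.6117, hence k = 1/CV² = 2.67.
Then θ = mean/k = 10.3/2.67 = 3.85.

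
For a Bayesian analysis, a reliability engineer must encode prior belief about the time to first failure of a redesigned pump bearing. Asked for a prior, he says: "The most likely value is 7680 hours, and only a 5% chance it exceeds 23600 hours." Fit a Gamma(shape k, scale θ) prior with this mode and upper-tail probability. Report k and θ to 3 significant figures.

Gamma(k,θ) with k>1 has mode (k−1)θ, so θ = 7680/(k−1).
Need P(X < 23600) = 0.95 with θ tied to k this way. Start at k = 2, θ = 7680: P(X<23600) ≈ 0.811.
Too low — raise k to concentrate. Iterating converges to k ≈ 3.09.
Then θ = 7680/(3.09−1) ≈ 3670.

k ≈ 3.09, θ ≈ 3670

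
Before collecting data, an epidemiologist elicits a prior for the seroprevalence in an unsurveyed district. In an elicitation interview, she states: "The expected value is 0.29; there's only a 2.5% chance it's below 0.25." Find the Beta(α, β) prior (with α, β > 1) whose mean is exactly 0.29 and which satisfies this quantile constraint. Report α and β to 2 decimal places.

With mean 0.29 fixed, write α = 0.29s, β = 0.71s where s = α+β.
Need P(θ < 0.25) = 0.025 under Beta(0.29s, 0.71s). Normal approximation: (q−m)/√(m(1−m)/s) ≈ z_{0.025} = -1.96, so s ≈ 0.29·0.71·(-1.96)²/(0.25−0.29)² = 494.3.
At s = 494.3: P(θ<0.25) ≈ 0.022. Adjusting to match 0.025 gives s ≈ 472.61.
So α = 0.29·472.61 ≈ 137.06, β = 0.71·472.61 ≈ 335.55.

α ≈ 137.06, β ≈ 335.55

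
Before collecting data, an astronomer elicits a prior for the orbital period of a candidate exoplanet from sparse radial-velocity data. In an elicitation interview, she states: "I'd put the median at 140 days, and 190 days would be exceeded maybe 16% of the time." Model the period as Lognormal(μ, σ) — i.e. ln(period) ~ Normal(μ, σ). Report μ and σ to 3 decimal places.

μ ≈ 4.942, σ ≈ 0.307

If T ~ Lognormal(μ,σ) then ln T ~ Normal(μ,σ), so the p-quantile of ln T is μ + z_p·σ.
ln(140) = 4.942 and ln(190) = 5.247; z_{0.5} = 0, z_{0.84} = 0.9945.
σ = (5.247 − 4.942)/(0.9945 − (0)) = 0.307.
μ = 4.942 − (0)·0.307 = 4.942.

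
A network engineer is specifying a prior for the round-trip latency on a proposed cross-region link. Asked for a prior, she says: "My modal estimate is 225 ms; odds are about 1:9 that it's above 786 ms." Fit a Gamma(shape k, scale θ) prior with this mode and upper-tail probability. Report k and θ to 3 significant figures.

Gamma(k,θ) with k>1 has mode (k−1)θ, so θ = 225/(k−1).
Need P(X < 786) = 0.9 with θ tied to k this way. Start at k = 2, θ = 225: P(X<786) ≈ 0.863.
Too low — raise k to concentrate. Iterating converges to k ≈ 2.2.
Then θ = 225/(2.2−1) ≈ 188.

k ≈ 2.2, θ ≈ 188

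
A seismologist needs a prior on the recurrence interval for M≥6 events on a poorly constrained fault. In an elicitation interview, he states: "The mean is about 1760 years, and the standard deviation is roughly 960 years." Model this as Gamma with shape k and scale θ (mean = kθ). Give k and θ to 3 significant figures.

k ≈ 3.36, θ ≈ 524

For Gamma(k, scale θ): mean = kθ, variance = kθ², so CV = 1/√k.
CV = SD/mean = 960/1760 = 0.5455, hence k = 1/CV² = 3.36.
Then θ = mean/k = 1760/3.36 = 524.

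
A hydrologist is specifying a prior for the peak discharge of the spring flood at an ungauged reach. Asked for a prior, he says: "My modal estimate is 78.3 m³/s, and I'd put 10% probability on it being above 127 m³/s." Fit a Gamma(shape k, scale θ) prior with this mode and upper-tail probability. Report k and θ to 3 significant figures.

Gamma(k,θ) with k>1 has mode (k−1)θ, so θ = 78.3/(k−1).
Need P(X < 127) = 0.9 with θ tied to k this way. Start at k = 2, θ = 78.3: P(X<127) ≈ 0.482.
Too low — raise k to concentrate. Iterating converges to k ≈ 9.05.
Then θ = 78.3/(9.05−1) ≈ 9.73.

k ≈ 9.05, θ ≈ 9.73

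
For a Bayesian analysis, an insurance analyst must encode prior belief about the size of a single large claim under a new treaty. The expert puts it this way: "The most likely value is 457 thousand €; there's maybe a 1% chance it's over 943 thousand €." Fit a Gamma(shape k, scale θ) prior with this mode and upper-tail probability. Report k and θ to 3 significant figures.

Gamma(k,θ) with k>1 has mode (k−1)θ, so θ = 457/(k−1).
Need P(X < 943) = 0.99 with θ tied to k this way. Start at k = 2, θ = 457: P(X<943) ≈ 0.611.
Too low — raise k to concentrate. Iterating converges to k ≈ 10.3.
Then θ = 457/(10.3−1) ≈ 49.1.

k ≈ 10.3, θ ≈ 49.1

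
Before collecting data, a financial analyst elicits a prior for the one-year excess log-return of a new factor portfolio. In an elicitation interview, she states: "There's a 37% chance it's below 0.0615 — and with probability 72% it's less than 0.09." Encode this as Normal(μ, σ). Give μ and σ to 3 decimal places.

μ = 0.072, σ = 0.031

For Normal(μ,σ), the p-quantile is μ + z_p·σ. Here z_{0.37} = -0.3319, z_{0.72} = 0.5828.
So 0.0615 = μ − 0.3319σ and 0.09 = μ + 0.5828σ.
Subtracting: σ = (0.09 − 0.0615)/(0.5828 − (-0.3319)) = 0.031.
Then μ = 0.0615 − (-0.3319)·0.031 = 0.072.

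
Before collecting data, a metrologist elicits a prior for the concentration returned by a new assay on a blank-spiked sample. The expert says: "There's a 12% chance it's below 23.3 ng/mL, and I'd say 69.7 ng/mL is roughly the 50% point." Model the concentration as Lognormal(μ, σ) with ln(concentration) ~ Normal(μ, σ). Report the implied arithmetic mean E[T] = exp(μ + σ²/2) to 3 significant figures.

E[T] ≈ 108 ng/mL

If T ~ Lognormal(μ,σ) then ln T ~ Normal(μ,σ), so the p-quantile of ln T is μ + z_p·σ.
ln(23.3) = 3.148 and ln(69.7) = 4.244; z_{0.12} = -1.175, z_{0.5} = 0.
σ = (4.244 − 3.148)/(0 − (-1.175)) = 0.933.
μ = 3.148 − (-1.175)·0.933 = 4.244.
E[T] = exp(μ + σ²/2) = exp(4.244 + 0.4348) = 108 ng/mL.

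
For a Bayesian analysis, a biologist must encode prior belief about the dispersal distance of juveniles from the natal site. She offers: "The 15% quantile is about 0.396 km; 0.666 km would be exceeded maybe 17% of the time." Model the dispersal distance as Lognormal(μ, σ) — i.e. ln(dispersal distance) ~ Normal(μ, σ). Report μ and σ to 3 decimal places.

If T ~ Lognormal(μ,σ) then ln T ~ Normal(μ,σ), so the p-quantile of ln T is μ + z_p·σ.
ln(0.396) = -0.9263 and ln(0.666) = -0.4065; z_{0.15} = -1.036, z_{0.83} = 0.9542.
σ = (-0.4065 − -0.9263)/(0.9542 − (-1.036)) = 0.261.
μ = -0.9263 − (-1.036)·0.261 = -0.656.

μ ≈ -0.656, σ ≈ 0.261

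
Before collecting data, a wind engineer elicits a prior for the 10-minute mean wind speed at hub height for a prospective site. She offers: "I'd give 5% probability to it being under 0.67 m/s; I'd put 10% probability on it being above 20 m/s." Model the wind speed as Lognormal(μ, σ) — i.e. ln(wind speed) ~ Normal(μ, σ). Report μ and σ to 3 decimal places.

If T ~ Lognormal(μ,σ) then ln T ~ Normal(μ,σ), so the p-quantile of ln T is μ + z_p·σ.
ln(0.67) = -0.4005 and ln(20) = 2.996; z_{0.05} = -1.645, z_{0.9} = 1.282.
σ = (2.996 − -0.4005)/(1.282 − (-1.645)) = 1.161.
μ = -0.4005 − (-1.645)·1.161 = 1.508.

μ ≈ 1.508, σ ≈ 1.161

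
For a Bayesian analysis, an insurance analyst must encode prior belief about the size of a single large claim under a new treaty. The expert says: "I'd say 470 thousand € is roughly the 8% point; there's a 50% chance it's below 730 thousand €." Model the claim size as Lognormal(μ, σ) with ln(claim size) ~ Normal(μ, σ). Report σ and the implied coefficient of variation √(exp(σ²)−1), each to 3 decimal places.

σ ≈ 0.313, CV ≈ 0.321

If T ~ Lognormal(μ,σ) then ln T ~ Normal(μ,σ), so the p-quantile of ln T is μ + z_p·σ.
ln(470) = 6.153 and ln(730) = 6.593; z_{0.08} = -1.405, z_{0.5} = 0.
σ = (6.593 − 6.153)/(0 − (-1.405)) = 0.313.
μ = 6.153 − (-1.405)·0.313 = 6.593.
CV = √(exp(σ²)−1) = √(exp(0.0982)−1) = 0.321.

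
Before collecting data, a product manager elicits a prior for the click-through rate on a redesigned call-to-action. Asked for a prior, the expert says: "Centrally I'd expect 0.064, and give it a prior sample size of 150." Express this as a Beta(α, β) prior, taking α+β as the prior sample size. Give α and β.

Under the effective-sample-size interpretation, Beta(α, β) has prior mean α/(α+β) and prior sample size α+β.
So α+β = 150 and α/(α+β) = 0.064, giving α = 0.064·150 = 9.6 and β = 150 − 9.6 = 140.4.

α = 9.6, β = 140.4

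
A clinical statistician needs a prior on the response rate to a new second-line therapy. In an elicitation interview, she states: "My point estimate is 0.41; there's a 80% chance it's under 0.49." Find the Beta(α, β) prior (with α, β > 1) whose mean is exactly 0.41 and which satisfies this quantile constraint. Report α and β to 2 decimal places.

With mean 0.41 fixed, write α = 0.41s, β = 0.59s where s = α+β.
Need P(θ < 0.49) = 0.8 under Beta(0.41s, 0.59s). Normal approximation: (q−m)/√(m(1−m)/s) ≈ z_{0.8} = 0.842, so s ≈ 0.41·0.59·(0.842)²/(0.49−0.41)² = 26.8.
At s = 26.8: P(θ<0.49) ≈ 0.801. Adjusting to match 0.8 gives s ≈ 26.45.
So α = 0.41·26.45 ≈ 10.84, β = 0.59·26.45 ≈ 15.60.

α ≈ 10.84, β ≈ 15.60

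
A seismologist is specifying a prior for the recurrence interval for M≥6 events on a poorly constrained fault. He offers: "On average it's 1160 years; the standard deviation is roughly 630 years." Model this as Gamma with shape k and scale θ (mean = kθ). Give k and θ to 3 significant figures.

For Gamma(k, scale θ): mean = kθ, variance = kθ², so CV = 1/√k.
CV = SD/mean = 630/1160 = 0.5431, hence k = 1/CV² = 3.39.
Then θ = mean/k = 1160/3.39 = 342.

k ≈ 3.39, θ ≈ 342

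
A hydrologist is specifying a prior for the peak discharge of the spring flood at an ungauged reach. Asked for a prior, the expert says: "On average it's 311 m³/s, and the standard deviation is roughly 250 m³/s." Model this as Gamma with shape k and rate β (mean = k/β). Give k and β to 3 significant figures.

For Gamma(k, rate β): mean = k/β, variance = k/β², so CV = 1/√k.
CV = SD/mean = 250/311 = 0.8039, hence k = 1/CV² = 1.55.
Then β = k/mean = 1.55/311 = 0.00498.

k ≈ 1.55, β ≈ 0.00498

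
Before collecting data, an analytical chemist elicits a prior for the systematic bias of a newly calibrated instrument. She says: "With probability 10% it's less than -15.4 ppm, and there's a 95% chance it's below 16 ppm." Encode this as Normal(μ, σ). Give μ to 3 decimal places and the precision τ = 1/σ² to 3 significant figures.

μ = -1.649, τ = 0.00869

For Normal(μ,σ), the p-quantile is μ + z_p·σ. Here z_{0.1} = -1.282, z_{0.95} = 1.645.
So -15.4 = μ − 1.282σ and 16 = μ + 1.645σ.
Subtracting: σ = (16 − -15.4)/(1.645 − (-1.282)) = 10.730.
Then μ = -15.4 − (-1.282)·10.730 = -1.649.
Precision τ = 1/σ² = 1/10.73² = 0.00869.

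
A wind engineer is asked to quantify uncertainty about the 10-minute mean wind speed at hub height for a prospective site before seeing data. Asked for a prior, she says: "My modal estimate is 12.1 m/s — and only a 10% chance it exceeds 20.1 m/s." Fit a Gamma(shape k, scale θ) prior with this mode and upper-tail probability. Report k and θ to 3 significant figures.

k ≈ 8.33, θ ≈ 1.65

Gamma(k,θ) with k>1 has mode (k−1)θ, so θ = 12.1/(k−1).
Need P(X < 20.1) = 0.9 with θ tied to k this way. Start at k = 2, θ = 12.1: P(X<20.1) ≈ 0.495.
Too low — raise k to concentrate. Iterating converges to k ≈ 8.33.
Then θ = 12.1/(8.33−1) ≈ 1.65.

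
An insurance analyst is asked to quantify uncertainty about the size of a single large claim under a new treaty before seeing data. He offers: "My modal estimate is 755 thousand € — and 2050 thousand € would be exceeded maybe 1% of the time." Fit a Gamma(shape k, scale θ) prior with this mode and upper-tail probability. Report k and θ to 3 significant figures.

Gamma(k,θ) with k>1 has mode (k−1)θ, so θ = 755/(k−1).
Need P(X < 2050) = 0.99 with θ tied to k this way. Start at k = 2, θ = 755: P(X<2050) ≈ 0.754.
Too low — raise k to concentrate. Iterating converges to k ≈ 5.62.
Then θ = 755/(5.62−1) ≈ 163.

k ≈ 5.62, θ ≈ 163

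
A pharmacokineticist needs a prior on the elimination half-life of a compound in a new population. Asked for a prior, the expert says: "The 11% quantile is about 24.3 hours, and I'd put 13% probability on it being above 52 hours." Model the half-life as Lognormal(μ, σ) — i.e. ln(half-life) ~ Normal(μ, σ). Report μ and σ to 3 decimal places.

If T ~ Lognormal(μ,σ) then ln T ~ Normal(μ,σ), so the p-quantile of ln T is μ + z_p·σ.
ln(24.3) = 3.19 and ln(52) = 3.951; z_{0.11} = -1.227, z_{0.87} = 1.126.
σ = (3.951 − 3.19)/(1.126 − (-1.227)) = 0.323.
μ = 3.19 − (-1.227)·0.323 = 3.587.

μ ≈ 3.587, σ ≈ 0.323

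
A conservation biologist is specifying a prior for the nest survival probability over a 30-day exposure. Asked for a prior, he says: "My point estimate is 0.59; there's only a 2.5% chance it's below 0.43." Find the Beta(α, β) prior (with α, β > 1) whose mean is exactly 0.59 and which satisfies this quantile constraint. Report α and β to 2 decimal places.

α ≈ 21.83, β ≈ 15.17

With mean 0.59 fixed, write α = 0.59s, β = 0.41s where s = α+β.
Need P(θ < 0.43) = 0.025 under Beta(0.59s, 0.41s). Normal approximation: (q−m)/√(m(1−m)/s) ≈ z_{0.025} = -1.96, so s ≈ 0.59·0.41·(-1.96)²/(0.43−0.59)² = 36.3.
At s = 36.3: P(θ<0.43) ≈ 0.026. Adjusting to match 0.025 gives s ≈ 37.00.
So α = 0.59·37.00 ≈ 21.83, β = 0.41·37.00 ≈ 15.17.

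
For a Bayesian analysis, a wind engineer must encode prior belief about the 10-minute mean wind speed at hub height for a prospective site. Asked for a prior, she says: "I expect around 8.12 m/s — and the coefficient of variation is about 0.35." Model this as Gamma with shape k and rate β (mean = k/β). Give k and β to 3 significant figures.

For Gamma(k, rate β): mean = k/β, variance = k/β², so CV = 1/√k.
CV = 0.35, hence k = 1/CV² = 8.16.
Then β = k/mean = 8.16/8.12 = 1.01.

k ≈ 8.16, β ≈ 1.01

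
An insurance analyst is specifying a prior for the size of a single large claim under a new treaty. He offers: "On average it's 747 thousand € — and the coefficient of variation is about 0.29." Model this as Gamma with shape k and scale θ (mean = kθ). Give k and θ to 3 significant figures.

For Gamma(k, scale θ): mean = kθ, variance = kθ², so CV = 1/√k.
CV = 0.29, hence k = 1/CV² = 11.9.
Then θ = mean/k = 747/11.9 = 62.8.

k ≈ 11.9, θ ≈ 62.8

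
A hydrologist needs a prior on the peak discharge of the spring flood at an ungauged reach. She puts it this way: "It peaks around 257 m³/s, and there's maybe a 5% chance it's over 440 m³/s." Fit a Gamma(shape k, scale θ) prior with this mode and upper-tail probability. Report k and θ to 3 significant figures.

k ≈ 10.7, θ ≈ 26.6

Gamma(k,θ) with k>1 has mode (k−1)θ, so θ = 257/(k−1).
Need P(X < 440) = 0.95 with θ tied to k this way. Start at k = 2, θ = 257: P(X<440) ≈ 0.510.
Too low — raise k to concentrate. Iterating converges to k ≈ 10.7.
Then θ = 257/(10.7−1) ≈ 26.6.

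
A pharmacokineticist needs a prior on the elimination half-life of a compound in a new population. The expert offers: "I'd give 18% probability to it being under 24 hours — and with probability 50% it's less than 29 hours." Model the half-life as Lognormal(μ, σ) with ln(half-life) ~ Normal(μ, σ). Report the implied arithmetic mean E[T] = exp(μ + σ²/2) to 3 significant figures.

If T ~ Lognormal(μ,σ) then ln T ~ Normal(μ,σ), so the p-quantile of ln T is μ + z_p·σ.
ln(24) = 3.178 and ln(29) = 3.367; z_{0.18} = -0.9154, z_{0.5} = 0.
σ = (3.367 − 3.178)/(0 − (-0.9154)) = 0.207.
μ = 3.178 − (-0.9154)·0.207 = 3.367.
E[T] = exp(μ + σ²/2) = exp(3.367 + 0.0214) = 29.6 hours.

E[T] ≈ 29.6 hours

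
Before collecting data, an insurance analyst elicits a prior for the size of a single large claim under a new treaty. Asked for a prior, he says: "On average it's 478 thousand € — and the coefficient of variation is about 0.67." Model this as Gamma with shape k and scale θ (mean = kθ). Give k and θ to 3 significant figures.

For Gamma(k, scale θ): mean = kθ, variance = kθ², so CV = 1/√k.
CV = 0.67, hence k = 1/CV² = 2.23.
Then θ = mean/k = 478/2.23 = 215.

k ≈ 2.23, θ ≈ 215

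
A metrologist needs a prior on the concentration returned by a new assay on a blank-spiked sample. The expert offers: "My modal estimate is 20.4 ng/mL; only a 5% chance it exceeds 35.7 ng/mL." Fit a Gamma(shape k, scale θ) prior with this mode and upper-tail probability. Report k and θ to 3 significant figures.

Gamma(k,θ) with k>1 has mode (k−1)θ, so θ = 20.4/(k−1).
Need P(X < 35.7) = 0.95 with θ tied to k this way. Start at k = 2, θ = 20.4: P(X<35.7) ≈ 0.522.
Too low — raise k to concentrate. Iterating converges to k ≈ 9.91.
Then θ = 20.4/(9.91−1) ≈ 2.29.

k ≈ 9.91, θ ≈ 2.29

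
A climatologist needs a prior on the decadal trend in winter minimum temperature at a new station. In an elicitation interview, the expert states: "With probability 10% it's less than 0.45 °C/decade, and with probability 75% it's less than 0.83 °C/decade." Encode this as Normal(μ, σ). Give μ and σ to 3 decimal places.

The p-quantile of Normal(μ,σ) is μ + z_p·σ, with z_{0.1} = -1.282 and z_{0.75} = 0.6745.
Eliminate σ: μ = (z₂·x₁ − z₁·x₂)/(z₂ − z₁) = (0.6745·0.45 − (-1.282)·0.83)/1.956 = 0.699.
Then σ = (x₂ − x₁)/(z₂ − z₁) = (0.83 − 0.45)/1.956 = 0.194.

μ = 0.699, σ = 0.194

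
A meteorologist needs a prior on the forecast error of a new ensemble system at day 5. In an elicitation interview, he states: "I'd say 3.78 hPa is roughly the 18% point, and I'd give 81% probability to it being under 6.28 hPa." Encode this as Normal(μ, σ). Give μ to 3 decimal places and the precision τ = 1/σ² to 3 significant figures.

The p-quantile of Normal(μ,σ) is μ + z_p·σ, with z_{0.18} = -0.9154 and z_{0.81} = 0.8779.
Eliminate σ: μ = (z₂·x₁ − z₁·x₂)/(z₂ − z₁) = (0.8779·3.78 − (-0.9154)·6.28)/1.793 = 5.056.
Then σ = (x₂ − x₁)/(z₂ − z₁) = (6.28 − 3.78)/1.793 = 1.394.
Precision τ = 1/σ² = 1/1.394² = 0.515.

μ = 5.056, τ = 0.515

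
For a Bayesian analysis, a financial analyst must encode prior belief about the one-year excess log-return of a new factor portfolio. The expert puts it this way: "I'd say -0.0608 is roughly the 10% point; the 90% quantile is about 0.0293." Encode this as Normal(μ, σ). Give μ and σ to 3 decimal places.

μ = -0.016, σ = 0.035

For Normal(μ,σ), the p-quantile is μ + z_p·σ. Here z_{0.1} = -1.282, z_{0.9} = 1.282.
So -0.0608 = μ − 1.282σ and 0.0293 = μ + 1.282σ.
Subtracting: σ = (0.0293 − -0.0608)/(1.282 − (-1.282)) = 0.035.
Then μ = -0.0608 − (-1.282)·0.035 = -0.016.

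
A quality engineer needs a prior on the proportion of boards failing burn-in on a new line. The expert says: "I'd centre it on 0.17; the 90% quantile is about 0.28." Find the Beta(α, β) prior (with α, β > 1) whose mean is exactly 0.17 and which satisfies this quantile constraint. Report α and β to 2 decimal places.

With mean 0.17 fixed, write α = 0.17s, β = 0.83s where s = α+β.
Need P(θ < 0.28) = 0.9 under Beta(0.17s, 0.83s). Normal approximation: (q−m)/√(m(1−m)/s) ≈ z_{0.9} = 1.28, so s ≈ 0.17·0.83·(1.28)²/(0.28−0.17)² = 19.2.
At s = 19.2: P(θ<0.28) ≈ 0.893. Adjusting to match 0.9 gives s ≈ 20.65.
So α = 0.17·20.65 ≈ 3.51, β = 0.83·20.65 ≈ 17.14.

α ≈ 3.51, β ≈ 17.14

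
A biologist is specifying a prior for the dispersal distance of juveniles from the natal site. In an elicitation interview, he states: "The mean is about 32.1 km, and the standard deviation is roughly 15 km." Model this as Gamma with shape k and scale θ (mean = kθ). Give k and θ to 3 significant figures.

For Gamma(k, scale θ): mean = kθ, variance = kθ², so CV = 1/√k.
CV = SD/mean = 15/32.1 = 0.4673, hence k = 1/CV² = 4.58.
Then θ = mean/k = 32.1/4.58 = 7.01.

k ≈ 4.58, θ ≈ 7.01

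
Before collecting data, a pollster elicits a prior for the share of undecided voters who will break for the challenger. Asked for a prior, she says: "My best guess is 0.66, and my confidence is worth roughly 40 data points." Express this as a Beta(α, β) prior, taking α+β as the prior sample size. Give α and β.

α = 26.4, β = 13.6

Under the effective-sample-size interpretation, Beta(α, β) has prior mean α/(α+β) and prior sample size α+β.
So α+β = 40 and α/(α+β) = 0.66, giving α = 0.66·40 = 26.4 and β = 40 − 26.4 = 13.6.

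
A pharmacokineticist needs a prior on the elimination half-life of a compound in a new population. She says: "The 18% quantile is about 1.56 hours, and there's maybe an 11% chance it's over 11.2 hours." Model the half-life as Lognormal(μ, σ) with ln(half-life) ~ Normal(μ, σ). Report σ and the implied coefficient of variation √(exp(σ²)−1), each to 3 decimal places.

σ ≈ 0.920, CV ≈ 1.154

If T ~ Lognormal(μ,σ) then ln T ~ Normal(μ,σ), so the p-quantile of ln T is μ + z_p·σ.
ln(1.56) = 0.4447 and ln(11.2) = 2.416; z_{0.18} = -0.9154, z_{0.89} = 1.227.
σ = (2.416 − 0.4447)/(1.227 − (-0.9154)) = 0.920.
μ = 0.4447 − (-0.9154)·0.920 = 1.287.
CV = √(exp(σ²)−1) = √(exp(0.8470)−1) = 1.154.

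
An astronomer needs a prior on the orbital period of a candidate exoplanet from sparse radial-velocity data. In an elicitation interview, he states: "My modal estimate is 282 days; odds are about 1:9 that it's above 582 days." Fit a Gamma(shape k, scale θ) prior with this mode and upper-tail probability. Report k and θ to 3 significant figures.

Gamma(k,θ) with k>1 has mode (k−1)θ, so θ = 282/(k−1).
Need P(X < 582) = 0.9 with θ tied to k this way. Start at k = 2, θ = 282: P(X<582) ≈ 0.611.
Too low — raise k to concentrate. Iterating converges to k ≈ 4.66.
Then θ = 282/(4.66−1) ≈ 77.1.

k ≈ 4.66, θ ≈ 77.1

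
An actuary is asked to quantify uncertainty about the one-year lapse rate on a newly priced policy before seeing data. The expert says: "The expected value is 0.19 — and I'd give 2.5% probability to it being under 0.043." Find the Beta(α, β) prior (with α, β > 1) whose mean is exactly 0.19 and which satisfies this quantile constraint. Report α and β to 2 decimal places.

α ≈ 2.94, β ≈ 12.52

With mean 0.19 fixed, write α = 0.19s, β = 0.81s where s = α+β.
Need P(θ < 0.043) = 0.025 under Beta(0.19s, 0.81s). Normal approximation: (q−m)/√(m(1−m)/s) ≈ z_{0.025} = -1.96, so s ≈ 0.19·0.81·(-1.96)²/(0.043−0.19)² = 27.4.
At s = 27.4: P(θ<0.043) ≈ 0.003. Adjusting to match 0.025 gives s ≈ 15.46.
So α = 0.19·15.46 ≈ 2.94, β = 0.81·15.46 ≈ 12.52.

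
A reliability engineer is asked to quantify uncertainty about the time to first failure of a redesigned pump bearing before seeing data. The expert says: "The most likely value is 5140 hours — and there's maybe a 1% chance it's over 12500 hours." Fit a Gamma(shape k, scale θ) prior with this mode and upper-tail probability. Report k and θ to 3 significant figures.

k ≈ 6.98, θ ≈ 860

Gamma(k,θ) with k>1 has mode (k−1)θ, so θ = 5140/(k−1).
Need P(X < 12500) = 0.99 with θ tied to k this way. Start at k = 2, θ = 5140: P(X<12500) ≈ 0.698.
Too low — raise k to concentrate. Iterating converges to k ≈ 6.98.
Then θ = 5140/(6.98−1) ≈ 860.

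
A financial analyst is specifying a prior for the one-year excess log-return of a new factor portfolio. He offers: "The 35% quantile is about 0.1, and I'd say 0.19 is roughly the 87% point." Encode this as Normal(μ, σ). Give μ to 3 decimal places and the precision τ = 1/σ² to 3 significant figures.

μ = 0.123, τ = 282

The p-quantile of Normal(μ,σ) is μ + z_p·σ, with z_{0.35} = -0.3853 and z_{0.87} = 1.126.
Eliminate σ: μ = (z₂·x₁ − z₁·x₂)/(z₂ − z₁) = (1.126·0.1 − (-0.3853)·0.19)/1.512 = 0.123.
Then σ = (x₂ − x₁)/(z₂ − z₁) = (0.19 − 0.1)/1.512 = 0.060.
Precision τ = 1/σ² = 1/0.05954² = 282.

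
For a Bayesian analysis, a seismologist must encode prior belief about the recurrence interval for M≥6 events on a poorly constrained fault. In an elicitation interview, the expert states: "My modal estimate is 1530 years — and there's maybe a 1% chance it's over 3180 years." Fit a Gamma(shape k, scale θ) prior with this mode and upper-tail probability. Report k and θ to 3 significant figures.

k ≈ 10.1, θ ≈ 168

Gamma(k,θ) with k>1 has mode (k−1)θ, so θ = 1530/(k−1).
Need P(X < 3180) = 0.99 with θ tied to k this way. Start at k = 2, θ = 1530: P(X<3180) ≈ 0.615.
Too low — raise k to concentrate. Iterating converges to k ≈ 10.1.
Then θ = 1530/(10.1−1) ≈ 168.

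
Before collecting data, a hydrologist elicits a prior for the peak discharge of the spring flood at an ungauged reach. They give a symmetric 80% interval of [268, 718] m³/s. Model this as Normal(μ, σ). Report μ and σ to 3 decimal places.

μ = 493.000, σ = 175.568

A symmetric 80% interval runs μ ± z·σ with z = 1.282.
Half-width = 225, so σ = 225/1.282 = 175.568.
μ is the interval midpoint, 493.000.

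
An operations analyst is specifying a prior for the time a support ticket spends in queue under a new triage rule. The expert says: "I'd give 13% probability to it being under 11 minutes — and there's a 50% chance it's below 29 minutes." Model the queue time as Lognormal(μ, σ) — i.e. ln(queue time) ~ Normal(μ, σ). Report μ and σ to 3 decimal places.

μ ≈ 3.367, σ ≈ 0.861

If T ~ Lognormal(μ,σ) then ln T ~ Normal(μ,σ), so the p-quantile of ln T is μ + z_p·σ.
ln(11) = 2.398 and ln(29) = 3.367; z_{0.13} = -1.126, z_{0.5} = 0.
σ = (3.367 − 2.398)/(0 − (-1.126)) = 0.861.
μ = 2.398 − (-1.126)·0.861 = 3.367.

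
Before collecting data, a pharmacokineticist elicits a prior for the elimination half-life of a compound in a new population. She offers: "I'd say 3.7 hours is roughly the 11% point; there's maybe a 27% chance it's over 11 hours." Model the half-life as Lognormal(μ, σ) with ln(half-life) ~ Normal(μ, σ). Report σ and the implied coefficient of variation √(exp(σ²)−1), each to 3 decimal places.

σ ≈ 0.592, CV ≈ 0.648

If T ~ Lognormal(μ,σ) then ln T ~ Normal(μ,σ), so the p-quantile of ln T is μ + z_p·σ.
ln(3.7) = 1.308 and ln(11) = 2.398; z_{0.11} = -1.227, z_{0.73} = 0.6128.
σ = (2.398 − 1.308)/(0.6128 − (-1.227)) = 0.592.
μ = 1.308 − (-1.227)·0.592 = 2.035.
CV = √(exp(σ²)−1) = √(exp(0.3509)−1) = 0.648.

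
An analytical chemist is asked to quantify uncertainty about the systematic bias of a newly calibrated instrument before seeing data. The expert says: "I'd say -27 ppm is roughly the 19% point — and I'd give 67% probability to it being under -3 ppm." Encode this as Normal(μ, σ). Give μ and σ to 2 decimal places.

μ = -11.01, σ = 18.21

For Normal(μ,σ), the p-quantile is μ + z_p·σ. Here z_{0.19} = -0.8779, z_{0.67} = 0.4399.
So -27 = μ − 0.8779σ and -3 = μ + 0.4399σ.
Subtracting: σ = (-3 − -27)/(0.4399 − (-0.8779)) = 18.21.
Then μ = -27 − (-0.8779)·18.21 = -11.01.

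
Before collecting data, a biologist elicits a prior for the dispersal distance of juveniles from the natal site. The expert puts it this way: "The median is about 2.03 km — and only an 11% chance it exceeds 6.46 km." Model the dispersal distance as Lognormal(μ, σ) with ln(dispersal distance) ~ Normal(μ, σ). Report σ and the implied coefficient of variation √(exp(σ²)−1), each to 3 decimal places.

If T ~ Lognormal(μ,σ) then ln T ~ Normal(μ,σ), so the p-quantile of ln T is μ + z_p·σ.
ln(2.03) = 0.708 and ln(6.46) = 1.866; z_{0.5} = 0, z_{0.89} = 1.227.
σ = (1.866 − 0.708)/(1.227 − (0)) = 0.944.
μ = 0.708 − (0)·0.944 = 0.708.
CV = √(exp(σ²)−1) = √(exp(0.8908)−1) = 1.199.

σ ≈ 0.944, CV ≈ 1.199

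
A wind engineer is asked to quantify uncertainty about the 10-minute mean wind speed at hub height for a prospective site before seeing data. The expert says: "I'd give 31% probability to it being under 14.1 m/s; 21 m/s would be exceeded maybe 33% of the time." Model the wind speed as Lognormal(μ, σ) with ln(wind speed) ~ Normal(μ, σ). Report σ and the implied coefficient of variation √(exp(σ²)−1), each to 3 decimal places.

If T ~ Lognormal(μ,σ) then ln T ~ Normal(μ,σ), so the p-quantile of ln T is μ + z_p·σ.
ln(14.1) = 2.646 and ln(21) = 3.045; z_{0.31} = -0.4959, z_{0.67} = 0.4399.
σ = (3.045 − 2.646)/(0.4399 − (-0.4959)) = 0.426.
μ = 2.646 − (-0.4959)·0.426 = 2.857.
CV = √(exp(σ²)−1) = √(exp(0.1812)−1) = 0.446.

σ ≈ 0.426, CV ≈ 0.446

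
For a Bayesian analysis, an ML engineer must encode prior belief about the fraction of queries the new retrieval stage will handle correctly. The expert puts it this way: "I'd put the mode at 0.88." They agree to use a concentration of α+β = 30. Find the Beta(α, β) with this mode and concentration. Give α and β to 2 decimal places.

For α,β > 1 the Beta mode is (α−1)/(α+β−2). With α+β = 30, the mode is (α−1)/28.
Set (α−1)/28 = 0.88 → α = 1 + 0.88·28 = 25.64.
β = 30 − α = 4.36.

α = 25.64, β = 4.36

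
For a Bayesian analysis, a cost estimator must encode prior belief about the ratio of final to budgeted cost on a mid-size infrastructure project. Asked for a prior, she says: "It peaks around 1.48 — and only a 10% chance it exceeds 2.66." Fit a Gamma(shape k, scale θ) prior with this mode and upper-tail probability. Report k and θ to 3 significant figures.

k ≈ 6.54, θ ≈ 0.267

Gamma(k,θ) with k>1 has mode (k−1)θ, so θ = 1.48/(k−1).
Need P(X < 2.66) = 0.9 with θ tied to k this way. Start at k = 2, θ = 1.48: P(X<2.66) ≈ 0.536.
Too low — raise k to concentrate. Iterating converges to k ≈ 6.54.
Then θ = 1.48/(6.54−1) ≈ 0.267.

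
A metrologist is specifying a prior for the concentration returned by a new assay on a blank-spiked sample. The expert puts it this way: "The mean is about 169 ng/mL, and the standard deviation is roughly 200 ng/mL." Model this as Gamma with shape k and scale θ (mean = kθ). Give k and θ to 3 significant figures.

k ≈ 0.714, θ ≈ 237

For Gamma(k, scale θ): mean = kθ, variance = kθ², so CV = 1/√k.
CV = SD/mean = 200/169 = 1.183, hence k = 1/CV² = 0.714.
Then θ = mean/k = 169/0.714 = 237.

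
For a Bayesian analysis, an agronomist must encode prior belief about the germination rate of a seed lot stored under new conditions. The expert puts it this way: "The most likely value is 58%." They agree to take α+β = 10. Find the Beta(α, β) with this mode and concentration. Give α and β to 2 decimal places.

For α,β > 1 the Beta mode is (α−1)/(α+β−2). With α+β = 10, the mode is (α−1)/8.
Set (α−1)/8 = 0.58 → α = 1 + 0.58·8 = 5.64.
β = 10 − α = 4.36.

α = 5.64, β = 4.36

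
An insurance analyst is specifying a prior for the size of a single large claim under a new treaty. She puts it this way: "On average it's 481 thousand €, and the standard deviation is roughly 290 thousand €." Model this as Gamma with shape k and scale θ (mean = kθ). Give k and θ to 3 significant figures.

For Gamma(k, scale θ): mean = kθ, variance = kθ², so CV = 1/√k.
CV = SD/mean = 290/481 = 0.6029, hence k = 1/CV² = 2.75.
Then θ = mean/k = 481/2.75 = 175.

k ≈ 2.75, θ ≈ 175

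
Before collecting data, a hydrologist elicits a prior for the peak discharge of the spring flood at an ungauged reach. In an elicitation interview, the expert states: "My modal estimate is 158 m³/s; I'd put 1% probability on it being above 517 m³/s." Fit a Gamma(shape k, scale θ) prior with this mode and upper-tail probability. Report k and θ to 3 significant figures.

Gamma(k,θ) with k>1 has mode (k−1)θ, so θ = 158/(k−1).
Need P(X < 517) = 0.99 with θ tied to k this way. Start at k = 2, θ = 158: P(X<517) ≈ 0.838.
Too low — raise k to concentrate. Iterating converges to k ≈ 4.14.
Then θ = 158/(4.14−1) ≈ 50.4.

k ≈ 4.14, θ ≈ 50.4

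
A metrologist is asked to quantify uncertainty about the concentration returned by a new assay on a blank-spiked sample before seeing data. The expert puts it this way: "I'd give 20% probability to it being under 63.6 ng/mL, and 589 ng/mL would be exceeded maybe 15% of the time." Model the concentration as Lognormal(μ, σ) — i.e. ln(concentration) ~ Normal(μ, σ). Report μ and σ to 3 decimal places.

If T ~ Lognormal(μ,σ) then ln T ~ Normal(μ,σ), so the p-quantile of ln T is μ + z_p·σ.
ln(63.6) = 4.153 and ln(589) = 6.378; z_{0.2} = -0.8416, z_{0.85} = 1.036.
σ = (6.378 − 4.153)/(1.036 − (-0.8416)) = 1.185.
μ = 4.153 − (-0.8416)·1.185 = 5.150.

μ ≈ 5.150, σ ≈ 1.185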